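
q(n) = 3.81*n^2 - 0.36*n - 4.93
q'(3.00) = 22.50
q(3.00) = 28.28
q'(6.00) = 45.36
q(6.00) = 130.07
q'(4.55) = 34.31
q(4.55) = 72.31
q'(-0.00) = -0.36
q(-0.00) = -4.93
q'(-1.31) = -10.34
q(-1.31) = 2.08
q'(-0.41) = -3.48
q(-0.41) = -4.14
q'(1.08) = 7.87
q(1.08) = -0.87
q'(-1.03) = -8.21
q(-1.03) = -0.52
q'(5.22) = 39.42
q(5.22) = 97.01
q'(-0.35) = -3.03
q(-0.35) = -4.34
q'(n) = 7.62*n - 0.36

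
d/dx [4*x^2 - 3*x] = 8*x - 3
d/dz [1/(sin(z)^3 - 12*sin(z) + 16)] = -3*(sin(z) + 2)*cos(z)/((sin(z) - 2)^3*(sin(z) + 4)^2)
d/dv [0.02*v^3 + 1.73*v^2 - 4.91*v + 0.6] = 0.06*v^2 + 3.46*v - 4.91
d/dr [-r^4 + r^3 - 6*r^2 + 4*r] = -4*r^3 + 3*r^2 - 12*r + 4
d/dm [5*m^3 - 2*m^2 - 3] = m*(15*m - 4)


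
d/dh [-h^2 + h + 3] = 1 - 2*h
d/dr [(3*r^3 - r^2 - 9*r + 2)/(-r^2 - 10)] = 3*(-r^4 - 33*r^2 + 8*r + 30)/(r^4 + 20*r^2 + 100)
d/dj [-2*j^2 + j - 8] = 1 - 4*j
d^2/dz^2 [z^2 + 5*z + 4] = 2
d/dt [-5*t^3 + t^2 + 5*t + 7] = -15*t^2 + 2*t + 5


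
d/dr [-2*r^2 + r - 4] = 1 - 4*r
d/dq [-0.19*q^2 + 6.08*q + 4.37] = 6.08 - 0.38*q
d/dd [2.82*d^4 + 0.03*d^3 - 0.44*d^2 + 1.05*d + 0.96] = 11.28*d^3 + 0.09*d^2 - 0.88*d + 1.05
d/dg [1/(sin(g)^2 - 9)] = -2*sin(g)*cos(g)/(sin(g)^2 - 9)^2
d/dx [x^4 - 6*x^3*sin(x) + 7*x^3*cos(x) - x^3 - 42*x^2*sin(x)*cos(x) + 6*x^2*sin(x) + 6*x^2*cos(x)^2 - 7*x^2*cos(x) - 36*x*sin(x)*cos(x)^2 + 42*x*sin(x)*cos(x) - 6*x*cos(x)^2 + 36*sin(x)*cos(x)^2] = -7*x^3*sin(x) - 6*x^3*cos(x) + 4*x^3 - 11*x^2*sin(x) - 6*x^2*sin(2*x) + 27*x^2*cos(x) - 42*x^2*cos(2*x) - 3*x^2 + 12*x*sin(x) - 36*x*sin(2*x) - 23*x*cos(x) + 48*x*cos(2*x) - 27*x*cos(3*x) + 6*x + 27*sin(x) + 21*sin(2*x) - 9*sin(3*x) - 27*cos(x) - 3*cos(2*x) + 27*cos(3*x) + 36*sqrt(2)*cos(x + pi/4) - 3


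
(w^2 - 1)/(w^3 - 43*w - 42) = (w - 1)/(w^2 - w - 42)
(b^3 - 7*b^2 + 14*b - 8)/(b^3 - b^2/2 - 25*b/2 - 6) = 2*(b^2 - 3*b + 2)/(2*b^2 + 7*b + 3)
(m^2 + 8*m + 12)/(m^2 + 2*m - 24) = (m + 2)/(m - 4)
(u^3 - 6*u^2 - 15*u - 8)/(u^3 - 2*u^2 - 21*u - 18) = (u^2 - 7*u - 8)/(u^2 - 3*u - 18)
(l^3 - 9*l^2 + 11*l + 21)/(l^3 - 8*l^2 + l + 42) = (l + 1)/(l + 2)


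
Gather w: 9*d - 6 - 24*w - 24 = 9*d - 24*w - 30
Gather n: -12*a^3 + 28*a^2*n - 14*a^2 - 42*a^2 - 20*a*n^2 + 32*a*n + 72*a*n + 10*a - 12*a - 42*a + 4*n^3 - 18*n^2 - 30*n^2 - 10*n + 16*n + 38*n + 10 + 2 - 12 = -12*a^3 - 56*a^2 - 44*a + 4*n^3 + n^2*(-20*a - 48) + n*(28*a^2 + 104*a + 44)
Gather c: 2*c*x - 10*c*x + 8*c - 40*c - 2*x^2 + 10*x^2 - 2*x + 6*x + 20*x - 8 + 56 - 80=c*(-8*x - 32) + 8*x^2 + 24*x - 32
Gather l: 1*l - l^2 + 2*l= -l^2 + 3*l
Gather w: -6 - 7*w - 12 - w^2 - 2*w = -w^2 - 9*w - 18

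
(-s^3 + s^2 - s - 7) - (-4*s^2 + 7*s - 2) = -s^3 + 5*s^2 - 8*s - 5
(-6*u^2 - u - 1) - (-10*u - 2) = -6*u^2 + 9*u + 1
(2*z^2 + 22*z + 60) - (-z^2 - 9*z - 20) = 3*z^2 + 31*z + 80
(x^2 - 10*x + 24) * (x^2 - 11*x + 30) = x^4 - 21*x^3 + 164*x^2 - 564*x + 720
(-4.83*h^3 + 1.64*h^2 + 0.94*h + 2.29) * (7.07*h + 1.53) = -34.1481*h^4 + 4.2049*h^3 + 9.155*h^2 + 17.6285*h + 3.5037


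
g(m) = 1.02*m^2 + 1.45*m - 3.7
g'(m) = 2.04*m + 1.45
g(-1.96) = -2.62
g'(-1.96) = -2.55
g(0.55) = -2.59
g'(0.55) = 2.57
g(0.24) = -3.29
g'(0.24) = 1.94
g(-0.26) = -4.01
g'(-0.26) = 0.92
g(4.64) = 24.99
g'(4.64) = 10.92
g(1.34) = 0.07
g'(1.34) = 4.18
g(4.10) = 19.39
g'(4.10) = 9.81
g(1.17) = -0.61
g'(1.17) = 3.84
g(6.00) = 41.72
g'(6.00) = 13.69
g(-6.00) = 24.32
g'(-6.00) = -10.79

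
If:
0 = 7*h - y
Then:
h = y/7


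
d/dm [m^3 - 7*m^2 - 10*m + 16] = 3*m^2 - 14*m - 10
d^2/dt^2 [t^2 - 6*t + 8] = 2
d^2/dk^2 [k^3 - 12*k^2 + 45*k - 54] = 6*k - 24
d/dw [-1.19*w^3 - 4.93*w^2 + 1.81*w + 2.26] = -3.57*w^2 - 9.86*w + 1.81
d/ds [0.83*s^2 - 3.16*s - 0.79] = 1.66*s - 3.16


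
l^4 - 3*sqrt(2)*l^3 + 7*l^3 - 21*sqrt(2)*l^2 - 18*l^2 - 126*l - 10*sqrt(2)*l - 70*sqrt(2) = (l + 7)*(l - 5*sqrt(2))*(l + sqrt(2))^2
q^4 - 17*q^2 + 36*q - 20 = (q - 2)^2*(q - 1)*(q + 5)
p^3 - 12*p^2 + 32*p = p*(p - 8)*(p - 4)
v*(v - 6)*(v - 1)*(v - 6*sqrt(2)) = v^4 - 6*sqrt(2)*v^3 - 7*v^3 + 6*v^2 + 42*sqrt(2)*v^2 - 36*sqrt(2)*v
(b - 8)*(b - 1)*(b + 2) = b^3 - 7*b^2 - 10*b + 16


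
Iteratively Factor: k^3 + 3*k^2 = (k)*(k^2 + 3*k) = k^2*(k + 3)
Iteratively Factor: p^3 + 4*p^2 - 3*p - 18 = (p + 3)*(p^2 + p - 6) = (p - 2)*(p + 3)*(p + 3)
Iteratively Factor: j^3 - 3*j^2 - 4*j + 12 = (j - 3)*(j^2 - 4) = (j - 3)*(j - 2)*(j + 2)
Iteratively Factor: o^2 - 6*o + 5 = (o - 1)*(o - 5)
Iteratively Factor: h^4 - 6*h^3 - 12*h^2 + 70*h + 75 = (h - 5)*(h^3 - h^2 - 17*h - 15) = (h - 5)*(h + 3)*(h^2 - 4*h - 5) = (h - 5)*(h + 1)*(h + 3)*(h - 5)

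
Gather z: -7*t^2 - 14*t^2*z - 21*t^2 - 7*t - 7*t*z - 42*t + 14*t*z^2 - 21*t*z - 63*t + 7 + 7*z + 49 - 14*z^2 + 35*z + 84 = -28*t^2 - 112*t + z^2*(14*t - 14) + z*(-14*t^2 - 28*t + 42) + 140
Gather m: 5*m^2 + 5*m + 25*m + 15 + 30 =5*m^2 + 30*m + 45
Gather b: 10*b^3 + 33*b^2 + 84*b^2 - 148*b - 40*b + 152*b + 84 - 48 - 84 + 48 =10*b^3 + 117*b^2 - 36*b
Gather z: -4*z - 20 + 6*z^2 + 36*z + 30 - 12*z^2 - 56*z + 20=-6*z^2 - 24*z + 30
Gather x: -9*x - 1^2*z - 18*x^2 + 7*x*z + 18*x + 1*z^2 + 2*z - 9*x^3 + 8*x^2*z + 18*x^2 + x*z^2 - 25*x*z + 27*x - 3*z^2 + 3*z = -9*x^3 + 8*x^2*z + x*(z^2 - 18*z + 36) - 2*z^2 + 4*z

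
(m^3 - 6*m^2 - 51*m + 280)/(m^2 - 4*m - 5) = (m^2 - m - 56)/(m + 1)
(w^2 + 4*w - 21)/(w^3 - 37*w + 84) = 1/(w - 4)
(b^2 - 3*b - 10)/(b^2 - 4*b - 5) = (b + 2)/(b + 1)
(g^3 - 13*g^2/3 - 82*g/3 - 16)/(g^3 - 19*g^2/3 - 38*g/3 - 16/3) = (g + 3)/(g + 1)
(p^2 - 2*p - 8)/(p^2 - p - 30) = (-p^2 + 2*p + 8)/(-p^2 + p + 30)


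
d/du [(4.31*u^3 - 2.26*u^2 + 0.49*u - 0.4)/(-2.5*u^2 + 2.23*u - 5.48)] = (-10.775*u^4 + 19.2226*u^3 - 74.6712*u^2 + 22.7696*u - 1.7932)/(6.25*u^4 - 11.15*u^3 + 32.3729*u^2 - 24.4408*u + 30.0304)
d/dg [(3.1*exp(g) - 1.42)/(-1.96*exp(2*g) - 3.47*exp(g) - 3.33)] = (6.076*exp(2*g) - 5.5664*exp(g) - 15.2504)*exp(g)/(3.8416*exp(4*g) + 13.6024*exp(3*g) + 25.0945*exp(2*g) + 23.1102*exp(g) + 11.0889)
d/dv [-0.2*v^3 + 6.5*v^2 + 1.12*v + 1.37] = -0.6*v^2 + 13.0*v + 1.12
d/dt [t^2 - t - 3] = 2*t - 1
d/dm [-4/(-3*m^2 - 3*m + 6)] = 4*(-2*m - 1)/(3*(m^2 + m - 2)^2)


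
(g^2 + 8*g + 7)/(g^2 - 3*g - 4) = (g + 7)/(g - 4)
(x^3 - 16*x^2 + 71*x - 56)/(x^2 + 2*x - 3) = (x^2 - 15*x + 56)/(x + 3)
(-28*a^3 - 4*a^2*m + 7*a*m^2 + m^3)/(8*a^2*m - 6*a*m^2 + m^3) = (-14*a^2 - 9*a*m - m^2)/(m*(4*a - m))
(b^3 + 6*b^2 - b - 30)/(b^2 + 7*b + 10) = (b^2 + b - 6)/(b + 2)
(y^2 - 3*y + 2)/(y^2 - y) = (y - 2)/y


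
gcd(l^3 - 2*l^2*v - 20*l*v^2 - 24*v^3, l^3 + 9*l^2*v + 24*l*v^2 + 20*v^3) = l^2 + 4*l*v + 4*v^2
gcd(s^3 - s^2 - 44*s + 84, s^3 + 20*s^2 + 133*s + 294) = s + 7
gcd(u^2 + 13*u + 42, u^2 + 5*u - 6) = u + 6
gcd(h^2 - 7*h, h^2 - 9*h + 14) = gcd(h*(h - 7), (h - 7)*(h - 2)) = h - 7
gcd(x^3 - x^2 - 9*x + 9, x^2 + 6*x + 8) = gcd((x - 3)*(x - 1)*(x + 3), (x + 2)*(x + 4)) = 1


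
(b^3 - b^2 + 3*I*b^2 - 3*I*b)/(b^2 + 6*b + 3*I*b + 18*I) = b*(b - 1)/(b + 6)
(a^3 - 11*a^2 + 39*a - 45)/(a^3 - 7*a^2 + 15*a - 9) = (a - 5)/(a - 1)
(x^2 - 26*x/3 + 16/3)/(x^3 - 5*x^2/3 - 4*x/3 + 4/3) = (x - 8)/(x^2 - x - 2)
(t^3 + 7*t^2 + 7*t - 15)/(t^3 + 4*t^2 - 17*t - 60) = (t - 1)/(t - 4)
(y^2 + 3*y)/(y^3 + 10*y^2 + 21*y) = 1/(y + 7)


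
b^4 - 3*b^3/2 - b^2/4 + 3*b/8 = b*(b - 3/2)*(b - 1/2)*(b + 1/2)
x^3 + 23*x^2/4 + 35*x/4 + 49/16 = (x + 1/2)*(x + 7/4)*(x + 7/2)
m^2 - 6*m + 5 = (m - 5)*(m - 1)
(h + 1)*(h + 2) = h^2 + 3*h + 2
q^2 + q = q*(q + 1)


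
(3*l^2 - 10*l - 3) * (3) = 9*l^2 - 30*l - 9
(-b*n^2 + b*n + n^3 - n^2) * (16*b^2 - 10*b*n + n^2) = -16*b^3*n^2 + 16*b^3*n + 26*b^2*n^3 - 26*b^2*n^2 - 11*b*n^4 + 11*b*n^3 + n^5 - n^4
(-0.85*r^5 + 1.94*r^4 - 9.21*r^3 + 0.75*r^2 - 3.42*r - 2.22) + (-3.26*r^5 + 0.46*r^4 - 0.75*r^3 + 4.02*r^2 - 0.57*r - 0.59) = -4.11*r^5 + 2.4*r^4 - 9.96*r^3 + 4.77*r^2 - 3.99*r - 2.81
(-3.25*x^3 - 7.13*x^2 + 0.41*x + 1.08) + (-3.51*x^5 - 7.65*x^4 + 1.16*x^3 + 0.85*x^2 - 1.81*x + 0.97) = -3.51*x^5 - 7.65*x^4 - 2.09*x^3 - 6.28*x^2 - 1.4*x + 2.05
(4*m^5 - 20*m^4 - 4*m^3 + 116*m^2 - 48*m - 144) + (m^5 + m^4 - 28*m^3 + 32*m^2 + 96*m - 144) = 5*m^5 - 19*m^4 - 32*m^3 + 148*m^2 + 48*m - 288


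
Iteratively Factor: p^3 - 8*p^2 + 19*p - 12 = (p - 3)*(p^2 - 5*p + 4) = (p - 4)*(p - 3)*(p - 1)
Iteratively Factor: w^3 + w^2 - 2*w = (w)*(w^2 + w - 2) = w*(w + 2)*(w - 1)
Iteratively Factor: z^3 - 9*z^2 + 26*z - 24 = (z - 2)*(z^2 - 7*z + 12) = (z - 3)*(z - 2)*(z - 4)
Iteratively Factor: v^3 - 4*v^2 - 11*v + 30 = (v - 5)*(v^2 + v - 6) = (v - 5)*(v - 2)*(v + 3)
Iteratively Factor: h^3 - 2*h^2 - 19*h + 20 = (h - 5)*(h^2 + 3*h - 4) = (h - 5)*(h - 1)*(h + 4)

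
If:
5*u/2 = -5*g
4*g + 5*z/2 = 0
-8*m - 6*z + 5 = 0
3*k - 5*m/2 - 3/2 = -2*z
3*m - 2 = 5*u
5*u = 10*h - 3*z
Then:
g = 5/544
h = -37/2720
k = 1697/1632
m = 173/272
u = -5/272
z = -1/68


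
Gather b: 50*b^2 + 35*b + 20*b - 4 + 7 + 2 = 50*b^2 + 55*b + 5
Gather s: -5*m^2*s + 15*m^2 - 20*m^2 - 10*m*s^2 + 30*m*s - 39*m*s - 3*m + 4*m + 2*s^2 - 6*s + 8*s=-5*m^2 + m + s^2*(2 - 10*m) + s*(-5*m^2 - 9*m + 2)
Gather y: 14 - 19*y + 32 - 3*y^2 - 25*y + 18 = -3*y^2 - 44*y + 64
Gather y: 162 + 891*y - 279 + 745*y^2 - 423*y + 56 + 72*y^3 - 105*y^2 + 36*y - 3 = 72*y^3 + 640*y^2 + 504*y - 64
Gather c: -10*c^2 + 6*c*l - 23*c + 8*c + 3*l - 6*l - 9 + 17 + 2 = -10*c^2 + c*(6*l - 15) - 3*l + 10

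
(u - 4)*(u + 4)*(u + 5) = u^3 + 5*u^2 - 16*u - 80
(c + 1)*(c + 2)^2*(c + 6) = c^4 + 11*c^3 + 38*c^2 + 52*c + 24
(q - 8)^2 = q^2 - 16*q + 64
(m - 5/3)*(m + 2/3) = m^2 - m - 10/9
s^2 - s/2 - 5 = (s - 5/2)*(s + 2)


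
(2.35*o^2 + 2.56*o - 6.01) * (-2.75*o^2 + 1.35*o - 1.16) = -6.4625*o^4 - 3.8675*o^3 + 17.2575*o^2 - 11.0831*o + 6.9716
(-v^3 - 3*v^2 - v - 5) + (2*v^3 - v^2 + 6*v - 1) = v^3 - 4*v^2 + 5*v - 6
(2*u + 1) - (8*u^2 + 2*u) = 1 - 8*u^2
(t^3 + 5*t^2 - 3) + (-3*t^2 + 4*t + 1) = t^3 + 2*t^2 + 4*t - 2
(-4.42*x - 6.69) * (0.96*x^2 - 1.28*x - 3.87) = -4.2432*x^3 - 0.7648*x^2 + 25.6686*x + 25.8903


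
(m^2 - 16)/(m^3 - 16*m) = 1/m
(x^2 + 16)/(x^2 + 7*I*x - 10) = (x^2 + 16)/(x^2 + 7*I*x - 10)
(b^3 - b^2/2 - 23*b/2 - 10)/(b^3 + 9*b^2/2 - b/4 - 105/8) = 4*(b^2 - 3*b - 4)/(4*b^2 + 8*b - 21)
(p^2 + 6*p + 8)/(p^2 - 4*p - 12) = (p + 4)/(p - 6)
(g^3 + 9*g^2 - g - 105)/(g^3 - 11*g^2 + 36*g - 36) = (g^2 + 12*g + 35)/(g^2 - 8*g + 12)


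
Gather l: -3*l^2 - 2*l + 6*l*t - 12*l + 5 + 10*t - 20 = -3*l^2 + l*(6*t - 14) + 10*t - 15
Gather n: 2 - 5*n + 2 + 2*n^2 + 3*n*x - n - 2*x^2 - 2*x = 2*n^2 + n*(3*x - 6) - 2*x^2 - 2*x + 4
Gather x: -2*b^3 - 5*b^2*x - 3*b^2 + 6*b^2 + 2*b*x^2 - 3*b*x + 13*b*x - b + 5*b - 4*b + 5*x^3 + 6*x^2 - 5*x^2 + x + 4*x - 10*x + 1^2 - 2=-2*b^3 + 3*b^2 + 5*x^3 + x^2*(2*b + 1) + x*(-5*b^2 + 10*b - 5) - 1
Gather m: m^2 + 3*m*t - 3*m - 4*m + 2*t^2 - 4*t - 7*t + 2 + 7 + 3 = m^2 + m*(3*t - 7) + 2*t^2 - 11*t + 12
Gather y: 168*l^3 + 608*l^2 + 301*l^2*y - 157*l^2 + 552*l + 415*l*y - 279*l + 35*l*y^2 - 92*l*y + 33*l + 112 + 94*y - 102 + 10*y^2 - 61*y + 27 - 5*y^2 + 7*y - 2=168*l^3 + 451*l^2 + 306*l + y^2*(35*l + 5) + y*(301*l^2 + 323*l + 40) + 35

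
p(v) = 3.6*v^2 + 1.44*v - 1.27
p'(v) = 7.2*v + 1.44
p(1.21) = 5.74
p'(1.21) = 10.15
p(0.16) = -0.95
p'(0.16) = 2.59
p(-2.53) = 18.13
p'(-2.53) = -16.78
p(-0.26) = -1.40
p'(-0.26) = -0.43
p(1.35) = 7.24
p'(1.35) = 11.16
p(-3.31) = 33.41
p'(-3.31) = -22.39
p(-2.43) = 16.49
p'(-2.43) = -16.06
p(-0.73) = -0.40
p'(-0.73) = -3.82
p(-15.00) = 787.13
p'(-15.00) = -106.56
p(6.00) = 136.97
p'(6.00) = 44.64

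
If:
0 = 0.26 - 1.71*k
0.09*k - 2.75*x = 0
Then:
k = 0.15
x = 0.00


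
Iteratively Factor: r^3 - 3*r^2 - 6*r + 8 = (r - 1)*(r^2 - 2*r - 8) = (r - 1)*(r + 2)*(r - 4)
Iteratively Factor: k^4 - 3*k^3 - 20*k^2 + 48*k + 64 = (k + 1)*(k^3 - 4*k^2 - 16*k + 64) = (k + 1)*(k + 4)*(k^2 - 8*k + 16) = (k - 4)*(k + 1)*(k + 4)*(k - 4)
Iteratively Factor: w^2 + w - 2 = (w - 1)*(w + 2)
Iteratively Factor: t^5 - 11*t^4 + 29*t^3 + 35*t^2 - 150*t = (t - 3)*(t^4 - 8*t^3 + 5*t^2 + 50*t) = (t - 5)*(t - 3)*(t^3 - 3*t^2 - 10*t) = (t - 5)*(t - 3)*(t + 2)*(t^2 - 5*t) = t*(t - 5)*(t - 3)*(t + 2)*(t - 5)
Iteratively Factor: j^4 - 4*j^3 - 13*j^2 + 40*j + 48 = (j + 1)*(j^3 - 5*j^2 - 8*j + 48) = (j - 4)*(j + 1)*(j^2 - j - 12) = (j - 4)*(j + 1)*(j + 3)*(j - 4)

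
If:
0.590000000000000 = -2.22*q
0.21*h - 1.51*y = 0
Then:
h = 7.19047619047619*y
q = -0.27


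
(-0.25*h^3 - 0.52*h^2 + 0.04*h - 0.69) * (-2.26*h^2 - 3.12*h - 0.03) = 0.565*h^5 + 1.9552*h^4 + 1.5395*h^3 + 1.4502*h^2 + 2.1516*h + 0.0207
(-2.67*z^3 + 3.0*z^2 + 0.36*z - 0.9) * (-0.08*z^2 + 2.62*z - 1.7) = 0.2136*z^5 - 7.2354*z^4 + 12.3702*z^3 - 4.0848*z^2 - 2.97*z + 1.53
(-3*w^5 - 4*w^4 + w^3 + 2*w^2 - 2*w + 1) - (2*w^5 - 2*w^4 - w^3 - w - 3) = -5*w^5 - 2*w^4 + 2*w^3 + 2*w^2 - w + 4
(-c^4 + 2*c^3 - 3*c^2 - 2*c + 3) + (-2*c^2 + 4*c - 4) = -c^4 + 2*c^3 - 5*c^2 + 2*c - 1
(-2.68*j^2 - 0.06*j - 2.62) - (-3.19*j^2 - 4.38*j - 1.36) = 0.51*j^2 + 4.32*j - 1.26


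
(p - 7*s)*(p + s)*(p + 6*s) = p^3 - 43*p*s^2 - 42*s^3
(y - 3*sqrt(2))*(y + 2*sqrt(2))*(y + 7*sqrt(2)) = y^3 + 6*sqrt(2)*y^2 - 26*y - 84*sqrt(2)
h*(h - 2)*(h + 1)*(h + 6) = h^4 + 5*h^3 - 8*h^2 - 12*h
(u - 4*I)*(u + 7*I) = u^2 + 3*I*u + 28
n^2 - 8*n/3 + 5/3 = (n - 5/3)*(n - 1)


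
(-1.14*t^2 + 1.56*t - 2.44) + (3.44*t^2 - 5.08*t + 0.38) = 2.3*t^2 - 3.52*t - 2.06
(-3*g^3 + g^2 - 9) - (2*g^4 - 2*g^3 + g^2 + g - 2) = -2*g^4 - g^3 - g - 7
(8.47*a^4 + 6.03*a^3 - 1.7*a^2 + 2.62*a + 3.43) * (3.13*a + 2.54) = 26.5111*a^5 + 40.3877*a^4 + 9.9952*a^3 + 3.8826*a^2 + 17.3907*a + 8.7122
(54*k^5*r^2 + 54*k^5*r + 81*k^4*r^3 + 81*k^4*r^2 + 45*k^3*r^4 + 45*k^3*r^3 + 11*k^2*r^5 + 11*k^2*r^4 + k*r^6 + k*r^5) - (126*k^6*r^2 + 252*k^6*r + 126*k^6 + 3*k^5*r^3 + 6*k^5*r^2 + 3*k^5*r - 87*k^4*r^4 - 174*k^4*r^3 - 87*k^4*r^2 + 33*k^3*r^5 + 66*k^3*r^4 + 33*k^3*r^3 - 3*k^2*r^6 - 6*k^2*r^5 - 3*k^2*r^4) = -126*k^6*r^2 - 252*k^6*r - 126*k^6 - 3*k^5*r^3 + 48*k^5*r^2 + 51*k^5*r + 87*k^4*r^4 + 255*k^4*r^3 + 168*k^4*r^2 - 33*k^3*r^5 - 21*k^3*r^4 + 12*k^3*r^3 + 3*k^2*r^6 + 17*k^2*r^5 + 14*k^2*r^4 + k*r^6 + k*r^5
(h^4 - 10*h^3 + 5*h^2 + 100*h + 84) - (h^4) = -10*h^3 + 5*h^2 + 100*h + 84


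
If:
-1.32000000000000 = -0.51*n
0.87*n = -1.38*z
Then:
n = 2.59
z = -1.63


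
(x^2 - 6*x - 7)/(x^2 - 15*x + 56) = (x + 1)/(x - 8)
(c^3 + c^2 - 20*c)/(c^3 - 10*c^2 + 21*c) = (c^2 + c - 20)/(c^2 - 10*c + 21)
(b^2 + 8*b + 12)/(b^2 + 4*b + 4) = (b + 6)/(b + 2)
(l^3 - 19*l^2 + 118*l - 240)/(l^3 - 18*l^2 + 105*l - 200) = (l - 6)/(l - 5)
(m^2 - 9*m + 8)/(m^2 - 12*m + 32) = (m - 1)/(m - 4)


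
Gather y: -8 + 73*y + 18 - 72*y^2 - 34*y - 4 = -72*y^2 + 39*y + 6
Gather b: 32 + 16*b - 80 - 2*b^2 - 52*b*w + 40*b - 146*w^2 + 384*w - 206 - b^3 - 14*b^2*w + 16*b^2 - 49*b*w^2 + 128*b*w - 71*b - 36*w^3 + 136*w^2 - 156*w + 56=-b^3 + b^2*(14 - 14*w) + b*(-49*w^2 + 76*w - 15) - 36*w^3 - 10*w^2 + 228*w - 198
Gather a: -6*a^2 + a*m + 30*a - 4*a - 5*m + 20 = -6*a^2 + a*(m + 26) - 5*m + 20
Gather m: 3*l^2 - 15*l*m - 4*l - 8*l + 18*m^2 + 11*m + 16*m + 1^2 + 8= 3*l^2 - 12*l + 18*m^2 + m*(27 - 15*l) + 9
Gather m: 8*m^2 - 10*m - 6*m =8*m^2 - 16*m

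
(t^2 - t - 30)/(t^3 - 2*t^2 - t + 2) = (t^2 - t - 30)/(t^3 - 2*t^2 - t + 2)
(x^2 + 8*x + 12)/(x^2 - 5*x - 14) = (x + 6)/(x - 7)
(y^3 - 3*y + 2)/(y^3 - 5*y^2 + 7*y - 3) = (y + 2)/(y - 3)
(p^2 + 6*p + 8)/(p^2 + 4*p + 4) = (p + 4)/(p + 2)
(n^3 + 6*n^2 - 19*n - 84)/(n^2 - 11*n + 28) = (n^2 + 10*n + 21)/(n - 7)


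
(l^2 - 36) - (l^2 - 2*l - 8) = 2*l - 28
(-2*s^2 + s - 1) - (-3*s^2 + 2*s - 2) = s^2 - s + 1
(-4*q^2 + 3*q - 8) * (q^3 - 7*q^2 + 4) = -4*q^5 + 31*q^4 - 29*q^3 + 40*q^2 + 12*q - 32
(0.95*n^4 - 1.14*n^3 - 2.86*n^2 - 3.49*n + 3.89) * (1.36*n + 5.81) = 1.292*n^5 + 3.9691*n^4 - 10.513*n^3 - 21.363*n^2 - 14.9865*n + 22.6009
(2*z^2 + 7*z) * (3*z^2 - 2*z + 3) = 6*z^4 + 17*z^3 - 8*z^2 + 21*z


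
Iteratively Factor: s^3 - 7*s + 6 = (s - 2)*(s^2 + 2*s - 3) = (s - 2)*(s - 1)*(s + 3)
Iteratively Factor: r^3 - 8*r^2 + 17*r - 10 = (r - 5)*(r^2 - 3*r + 2) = (r - 5)*(r - 1)*(r - 2)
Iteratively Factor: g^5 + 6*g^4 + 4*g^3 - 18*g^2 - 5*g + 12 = (g - 1)*(g^4 + 7*g^3 + 11*g^2 - 7*g - 12) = (g - 1)*(g + 3)*(g^3 + 4*g^2 - g - 4) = (g - 1)*(g + 3)*(g + 4)*(g^2 - 1) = (g - 1)*(g + 1)*(g + 3)*(g + 4)*(g - 1)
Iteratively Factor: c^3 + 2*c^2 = (c)*(c^2 + 2*c) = c^2*(c + 2)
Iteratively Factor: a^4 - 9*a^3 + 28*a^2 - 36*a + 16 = (a - 2)*(a^3 - 7*a^2 + 14*a - 8) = (a - 2)^2*(a^2 - 5*a + 4) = (a - 2)^2*(a - 1)*(a - 4)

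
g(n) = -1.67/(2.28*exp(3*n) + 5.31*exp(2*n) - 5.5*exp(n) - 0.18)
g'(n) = -1.67*(-6.84*exp(3*n) - 10.62*exp(2*n) + 5.5*exp(n))/(2.28*exp(3*n) + 5.31*exp(2*n) - 5.5*exp(n) - 0.18)^2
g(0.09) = -0.53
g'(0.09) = 2.64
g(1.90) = -0.00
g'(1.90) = 0.01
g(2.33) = -0.00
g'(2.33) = 0.00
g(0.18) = -0.35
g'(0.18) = 1.50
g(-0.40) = 2.10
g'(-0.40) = 8.33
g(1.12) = -0.02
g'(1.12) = 0.05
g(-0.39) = 2.19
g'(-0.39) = 9.40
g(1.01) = -0.02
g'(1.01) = 0.07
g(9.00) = 0.00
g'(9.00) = 0.00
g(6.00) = 0.00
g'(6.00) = 0.00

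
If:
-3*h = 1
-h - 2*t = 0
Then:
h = -1/3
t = 1/6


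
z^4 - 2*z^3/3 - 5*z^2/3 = z^2*(z - 5/3)*(z + 1)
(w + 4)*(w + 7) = w^2 + 11*w + 28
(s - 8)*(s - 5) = s^2 - 13*s + 40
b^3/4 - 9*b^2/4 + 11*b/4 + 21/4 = (b/4 + 1/4)*(b - 7)*(b - 3)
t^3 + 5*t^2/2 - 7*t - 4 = (t - 2)*(t + 1/2)*(t + 4)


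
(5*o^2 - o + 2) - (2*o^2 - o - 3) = 3*o^2 + 5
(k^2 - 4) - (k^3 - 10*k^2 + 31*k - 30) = -k^3 + 11*k^2 - 31*k + 26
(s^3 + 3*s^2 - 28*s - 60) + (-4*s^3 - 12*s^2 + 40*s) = -3*s^3 - 9*s^2 + 12*s - 60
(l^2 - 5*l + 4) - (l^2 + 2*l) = 4 - 7*l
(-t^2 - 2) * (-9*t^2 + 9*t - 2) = 9*t^4 - 9*t^3 + 20*t^2 - 18*t + 4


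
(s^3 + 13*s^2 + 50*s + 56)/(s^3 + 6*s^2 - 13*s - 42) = (s + 4)/(s - 3)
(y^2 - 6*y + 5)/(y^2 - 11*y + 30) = (y - 1)/(y - 6)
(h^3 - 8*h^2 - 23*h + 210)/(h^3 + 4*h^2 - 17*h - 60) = (h^2 - 13*h + 42)/(h^2 - h - 12)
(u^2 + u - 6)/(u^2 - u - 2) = (u + 3)/(u + 1)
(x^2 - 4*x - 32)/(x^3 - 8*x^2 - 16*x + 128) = 1/(x - 4)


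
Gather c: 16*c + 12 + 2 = 16*c + 14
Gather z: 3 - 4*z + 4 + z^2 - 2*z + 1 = z^2 - 6*z + 8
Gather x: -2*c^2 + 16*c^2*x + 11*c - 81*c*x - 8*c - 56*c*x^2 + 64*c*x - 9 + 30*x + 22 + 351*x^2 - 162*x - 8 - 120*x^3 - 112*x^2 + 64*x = -2*c^2 + 3*c - 120*x^3 + x^2*(239 - 56*c) + x*(16*c^2 - 17*c - 68) + 5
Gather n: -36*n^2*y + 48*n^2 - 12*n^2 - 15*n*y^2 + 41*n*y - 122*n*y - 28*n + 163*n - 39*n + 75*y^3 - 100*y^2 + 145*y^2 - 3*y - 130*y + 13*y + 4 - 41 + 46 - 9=n^2*(36 - 36*y) + n*(-15*y^2 - 81*y + 96) + 75*y^3 + 45*y^2 - 120*y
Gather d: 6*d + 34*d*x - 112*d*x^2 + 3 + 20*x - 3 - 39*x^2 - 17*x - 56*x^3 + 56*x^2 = d*(-112*x^2 + 34*x + 6) - 56*x^3 + 17*x^2 + 3*x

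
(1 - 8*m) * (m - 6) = -8*m^2 + 49*m - 6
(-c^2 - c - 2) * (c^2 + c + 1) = -c^4 - 2*c^3 - 4*c^2 - 3*c - 2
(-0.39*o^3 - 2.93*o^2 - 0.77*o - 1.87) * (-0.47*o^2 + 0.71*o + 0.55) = 0.1833*o^5 + 1.1002*o^4 - 1.9329*o^3 - 1.2793*o^2 - 1.7512*o - 1.0285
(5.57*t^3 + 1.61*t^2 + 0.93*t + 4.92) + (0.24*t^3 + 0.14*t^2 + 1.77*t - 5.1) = 5.81*t^3 + 1.75*t^2 + 2.7*t - 0.18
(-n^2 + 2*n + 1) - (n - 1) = -n^2 + n + 2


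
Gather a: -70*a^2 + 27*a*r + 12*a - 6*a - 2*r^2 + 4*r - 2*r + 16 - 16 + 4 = -70*a^2 + a*(27*r + 6) - 2*r^2 + 2*r + 4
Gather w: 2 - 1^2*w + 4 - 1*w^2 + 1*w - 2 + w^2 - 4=0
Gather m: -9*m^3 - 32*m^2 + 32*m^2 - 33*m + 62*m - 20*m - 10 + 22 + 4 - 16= -9*m^3 + 9*m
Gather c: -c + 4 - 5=-c - 1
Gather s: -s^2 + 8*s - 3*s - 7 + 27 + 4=-s^2 + 5*s + 24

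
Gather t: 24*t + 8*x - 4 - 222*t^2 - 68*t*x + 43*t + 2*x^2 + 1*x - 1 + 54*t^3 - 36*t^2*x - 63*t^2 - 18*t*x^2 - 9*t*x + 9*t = 54*t^3 + t^2*(-36*x - 285) + t*(-18*x^2 - 77*x + 76) + 2*x^2 + 9*x - 5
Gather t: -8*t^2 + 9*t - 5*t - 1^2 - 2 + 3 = -8*t^2 + 4*t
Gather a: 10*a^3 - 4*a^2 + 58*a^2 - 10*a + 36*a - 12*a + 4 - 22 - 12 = 10*a^3 + 54*a^2 + 14*a - 30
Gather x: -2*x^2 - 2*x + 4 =-2*x^2 - 2*x + 4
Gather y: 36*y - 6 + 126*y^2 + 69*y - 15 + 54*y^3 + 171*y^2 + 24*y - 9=54*y^3 + 297*y^2 + 129*y - 30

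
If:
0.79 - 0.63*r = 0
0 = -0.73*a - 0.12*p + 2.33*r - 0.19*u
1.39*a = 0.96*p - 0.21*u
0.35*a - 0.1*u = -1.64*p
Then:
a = -2.13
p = 1.82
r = 1.25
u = 22.40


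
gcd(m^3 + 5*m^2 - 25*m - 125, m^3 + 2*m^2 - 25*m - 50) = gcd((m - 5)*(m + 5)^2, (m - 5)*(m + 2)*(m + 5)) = m^2 - 25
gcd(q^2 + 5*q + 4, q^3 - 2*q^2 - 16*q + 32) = q + 4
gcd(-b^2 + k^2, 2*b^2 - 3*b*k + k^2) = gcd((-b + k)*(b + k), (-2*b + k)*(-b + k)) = b - k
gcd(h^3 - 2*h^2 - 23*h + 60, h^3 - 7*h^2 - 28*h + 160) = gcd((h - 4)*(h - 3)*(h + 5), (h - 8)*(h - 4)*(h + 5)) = h^2 + h - 20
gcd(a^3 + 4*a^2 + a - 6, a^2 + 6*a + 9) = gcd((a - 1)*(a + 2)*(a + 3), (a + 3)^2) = a + 3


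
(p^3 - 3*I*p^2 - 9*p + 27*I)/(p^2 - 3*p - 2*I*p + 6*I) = (p^2 + 3*p*(1 - I) - 9*I)/(p - 2*I)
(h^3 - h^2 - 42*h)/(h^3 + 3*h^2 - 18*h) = (h - 7)/(h - 3)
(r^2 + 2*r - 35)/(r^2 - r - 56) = (r - 5)/(r - 8)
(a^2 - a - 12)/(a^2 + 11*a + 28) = (a^2 - a - 12)/(a^2 + 11*a + 28)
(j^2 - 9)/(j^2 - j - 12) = (j - 3)/(j - 4)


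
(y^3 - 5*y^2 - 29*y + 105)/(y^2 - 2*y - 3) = (y^2 - 2*y - 35)/(y + 1)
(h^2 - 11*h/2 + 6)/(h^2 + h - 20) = (h - 3/2)/(h + 5)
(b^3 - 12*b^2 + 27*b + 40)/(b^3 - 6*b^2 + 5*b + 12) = (b^2 - 13*b + 40)/(b^2 - 7*b + 12)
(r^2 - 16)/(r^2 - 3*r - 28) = (r - 4)/(r - 7)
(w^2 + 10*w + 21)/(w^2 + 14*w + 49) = (w + 3)/(w + 7)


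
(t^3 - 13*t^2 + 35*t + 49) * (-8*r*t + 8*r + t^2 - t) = -8*r*t^4 + 112*r*t^3 - 384*r*t^2 - 112*r*t + 392*r + t^5 - 14*t^4 + 48*t^3 + 14*t^2 - 49*t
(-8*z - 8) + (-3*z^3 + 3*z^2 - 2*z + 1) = -3*z^3 + 3*z^2 - 10*z - 7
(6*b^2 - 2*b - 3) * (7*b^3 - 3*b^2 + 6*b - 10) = 42*b^5 - 32*b^4 + 21*b^3 - 63*b^2 + 2*b + 30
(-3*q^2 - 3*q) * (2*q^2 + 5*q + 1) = -6*q^4 - 21*q^3 - 18*q^2 - 3*q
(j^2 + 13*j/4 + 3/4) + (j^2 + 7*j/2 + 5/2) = 2*j^2 + 27*j/4 + 13/4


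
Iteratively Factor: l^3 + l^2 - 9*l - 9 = (l + 1)*(l^2 - 9) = (l + 1)*(l + 3)*(l - 3)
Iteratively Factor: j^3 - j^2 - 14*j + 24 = (j + 4)*(j^2 - 5*j + 6) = (j - 2)*(j + 4)*(j - 3)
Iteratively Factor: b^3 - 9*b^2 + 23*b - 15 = (b - 5)*(b^2 - 4*b + 3) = (b - 5)*(b - 1)*(b - 3)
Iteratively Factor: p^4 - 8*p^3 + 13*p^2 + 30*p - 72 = (p - 3)*(p^3 - 5*p^2 - 2*p + 24) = (p - 3)^2*(p^2 - 2*p - 8) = (p - 3)^2*(p + 2)*(p - 4)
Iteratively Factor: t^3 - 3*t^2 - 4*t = (t - 4)*(t^2 + t) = (t - 4)*(t + 1)*(t)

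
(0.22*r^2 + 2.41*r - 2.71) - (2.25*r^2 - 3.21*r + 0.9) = -2.03*r^2 + 5.62*r - 3.61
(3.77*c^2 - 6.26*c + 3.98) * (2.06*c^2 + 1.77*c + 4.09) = 7.7662*c^4 - 6.2227*c^3 + 12.5379*c^2 - 18.5588*c + 16.2782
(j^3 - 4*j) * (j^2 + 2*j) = j^5 + 2*j^4 - 4*j^3 - 8*j^2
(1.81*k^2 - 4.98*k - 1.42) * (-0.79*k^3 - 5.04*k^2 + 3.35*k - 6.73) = -1.4299*k^5 - 5.1882*k^4 + 32.2845*k^3 - 21.7075*k^2 + 28.7584*k + 9.5566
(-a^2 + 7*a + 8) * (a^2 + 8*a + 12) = -a^4 - a^3 + 52*a^2 + 148*a + 96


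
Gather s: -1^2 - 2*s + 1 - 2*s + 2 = 2 - 4*s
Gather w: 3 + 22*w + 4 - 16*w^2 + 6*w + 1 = -16*w^2 + 28*w + 8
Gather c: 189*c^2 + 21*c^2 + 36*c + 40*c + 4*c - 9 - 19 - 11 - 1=210*c^2 + 80*c - 40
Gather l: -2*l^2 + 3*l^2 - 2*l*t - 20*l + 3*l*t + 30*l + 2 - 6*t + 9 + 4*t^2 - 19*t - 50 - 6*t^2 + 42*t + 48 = l^2 + l*(t + 10) - 2*t^2 + 17*t + 9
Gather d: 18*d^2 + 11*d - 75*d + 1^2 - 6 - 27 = 18*d^2 - 64*d - 32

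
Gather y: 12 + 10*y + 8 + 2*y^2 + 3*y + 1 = 2*y^2 + 13*y + 21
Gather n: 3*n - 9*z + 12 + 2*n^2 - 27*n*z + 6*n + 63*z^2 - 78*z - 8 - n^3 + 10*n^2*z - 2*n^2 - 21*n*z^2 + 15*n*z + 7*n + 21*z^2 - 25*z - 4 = -n^3 + 10*n^2*z + n*(-21*z^2 - 12*z + 16) + 84*z^2 - 112*z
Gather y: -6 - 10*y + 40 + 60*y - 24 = 50*y + 10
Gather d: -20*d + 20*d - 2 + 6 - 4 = 0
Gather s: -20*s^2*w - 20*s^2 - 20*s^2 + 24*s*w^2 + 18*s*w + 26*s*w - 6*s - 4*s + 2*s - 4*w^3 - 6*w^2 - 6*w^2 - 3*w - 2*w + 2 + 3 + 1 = s^2*(-20*w - 40) + s*(24*w^2 + 44*w - 8) - 4*w^3 - 12*w^2 - 5*w + 6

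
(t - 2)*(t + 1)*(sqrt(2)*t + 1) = sqrt(2)*t^3 - sqrt(2)*t^2 + t^2 - 2*sqrt(2)*t - t - 2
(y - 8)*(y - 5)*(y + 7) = y^3 - 6*y^2 - 51*y + 280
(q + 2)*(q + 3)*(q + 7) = q^3 + 12*q^2 + 41*q + 42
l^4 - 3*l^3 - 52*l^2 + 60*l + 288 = (l - 8)*(l - 3)*(l + 2)*(l + 6)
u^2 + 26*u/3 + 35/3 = (u + 5/3)*(u + 7)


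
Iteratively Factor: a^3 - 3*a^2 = (a)*(a^2 - 3*a) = a*(a - 3)*(a)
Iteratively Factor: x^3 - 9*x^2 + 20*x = (x - 4)*(x^2 - 5*x) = x*(x - 4)*(x - 5)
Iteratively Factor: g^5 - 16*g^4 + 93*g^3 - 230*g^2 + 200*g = (g - 4)*(g^4 - 12*g^3 + 45*g^2 - 50*g) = (g - 4)*(g - 2)*(g^3 - 10*g^2 + 25*g) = g*(g - 4)*(g - 2)*(g^2 - 10*g + 25) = g*(g - 5)*(g - 4)*(g - 2)*(g - 5)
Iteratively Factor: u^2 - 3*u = (u)*(u - 3)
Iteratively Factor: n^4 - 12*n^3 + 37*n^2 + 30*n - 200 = (n - 5)*(n^3 - 7*n^2 + 2*n + 40) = (n - 5)^2*(n^2 - 2*n - 8) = (n - 5)^2*(n - 4)*(n + 2)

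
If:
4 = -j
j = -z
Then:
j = -4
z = 4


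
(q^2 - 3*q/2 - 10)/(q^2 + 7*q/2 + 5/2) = (q - 4)/(q + 1)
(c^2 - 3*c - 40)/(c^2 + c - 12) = (c^2 - 3*c - 40)/(c^2 + c - 12)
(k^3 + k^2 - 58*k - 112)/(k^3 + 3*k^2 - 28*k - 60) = (k^2 - k - 56)/(k^2 + k - 30)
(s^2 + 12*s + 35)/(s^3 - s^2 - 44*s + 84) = (s + 5)/(s^2 - 8*s + 12)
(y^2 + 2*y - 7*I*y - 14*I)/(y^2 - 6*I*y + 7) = (y + 2)/(y + I)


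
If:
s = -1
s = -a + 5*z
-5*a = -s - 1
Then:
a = 0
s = -1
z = -1/5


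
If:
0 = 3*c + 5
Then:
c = -5/3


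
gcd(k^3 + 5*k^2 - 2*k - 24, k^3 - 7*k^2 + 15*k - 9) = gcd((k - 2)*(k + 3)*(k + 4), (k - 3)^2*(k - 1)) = 1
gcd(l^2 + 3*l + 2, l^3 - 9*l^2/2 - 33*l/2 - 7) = l + 2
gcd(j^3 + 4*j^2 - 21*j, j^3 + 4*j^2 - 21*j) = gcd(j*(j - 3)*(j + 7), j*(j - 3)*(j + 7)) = j^3 + 4*j^2 - 21*j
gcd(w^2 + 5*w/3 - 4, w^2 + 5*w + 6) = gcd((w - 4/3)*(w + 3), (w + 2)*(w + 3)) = w + 3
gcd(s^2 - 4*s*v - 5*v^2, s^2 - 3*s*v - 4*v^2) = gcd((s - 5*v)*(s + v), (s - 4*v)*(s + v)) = s + v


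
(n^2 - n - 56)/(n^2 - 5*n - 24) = (n + 7)/(n + 3)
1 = 1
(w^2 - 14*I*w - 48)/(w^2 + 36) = (w - 8*I)/(w + 6*I)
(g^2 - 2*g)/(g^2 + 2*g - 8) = g/(g + 4)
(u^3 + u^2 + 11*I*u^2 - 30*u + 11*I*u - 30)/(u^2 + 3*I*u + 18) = (u^2 + u*(1 + 5*I) + 5*I)/(u - 3*I)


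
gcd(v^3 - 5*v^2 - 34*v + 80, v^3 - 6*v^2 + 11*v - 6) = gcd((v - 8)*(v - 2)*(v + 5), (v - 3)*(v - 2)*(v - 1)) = v - 2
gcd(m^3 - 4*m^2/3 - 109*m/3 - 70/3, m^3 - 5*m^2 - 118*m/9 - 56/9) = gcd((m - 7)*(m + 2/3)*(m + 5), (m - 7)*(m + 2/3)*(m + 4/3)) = m^2 - 19*m/3 - 14/3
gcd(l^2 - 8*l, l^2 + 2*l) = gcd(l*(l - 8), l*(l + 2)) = l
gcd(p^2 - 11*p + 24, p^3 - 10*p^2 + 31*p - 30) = p - 3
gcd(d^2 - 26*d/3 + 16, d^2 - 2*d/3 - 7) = 1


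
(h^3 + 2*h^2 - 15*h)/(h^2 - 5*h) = (h^2 + 2*h - 15)/(h - 5)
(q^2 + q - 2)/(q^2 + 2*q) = (q - 1)/q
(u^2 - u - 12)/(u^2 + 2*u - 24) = (u + 3)/(u + 6)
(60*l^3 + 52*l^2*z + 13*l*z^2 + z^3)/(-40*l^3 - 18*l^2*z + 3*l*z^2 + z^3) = (6*l + z)/(-4*l + z)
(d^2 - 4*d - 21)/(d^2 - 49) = (d + 3)/(d + 7)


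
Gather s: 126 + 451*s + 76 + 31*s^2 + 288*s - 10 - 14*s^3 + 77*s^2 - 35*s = -14*s^3 + 108*s^2 + 704*s + 192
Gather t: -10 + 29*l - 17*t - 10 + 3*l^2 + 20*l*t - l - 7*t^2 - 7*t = 3*l^2 + 28*l - 7*t^2 + t*(20*l - 24) - 20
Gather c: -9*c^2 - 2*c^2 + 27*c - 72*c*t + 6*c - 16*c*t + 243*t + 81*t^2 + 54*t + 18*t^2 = -11*c^2 + c*(33 - 88*t) + 99*t^2 + 297*t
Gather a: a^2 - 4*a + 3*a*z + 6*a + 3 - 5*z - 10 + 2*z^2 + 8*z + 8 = a^2 + a*(3*z + 2) + 2*z^2 + 3*z + 1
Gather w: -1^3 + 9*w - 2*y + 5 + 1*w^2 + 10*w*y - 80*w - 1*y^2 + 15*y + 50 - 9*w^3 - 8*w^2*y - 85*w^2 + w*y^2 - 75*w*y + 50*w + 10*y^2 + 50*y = -9*w^3 + w^2*(-8*y - 84) + w*(y^2 - 65*y - 21) + 9*y^2 + 63*y + 54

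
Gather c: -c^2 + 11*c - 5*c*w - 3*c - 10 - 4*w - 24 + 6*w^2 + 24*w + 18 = -c^2 + c*(8 - 5*w) + 6*w^2 + 20*w - 16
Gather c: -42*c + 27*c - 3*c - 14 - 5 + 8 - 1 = -18*c - 12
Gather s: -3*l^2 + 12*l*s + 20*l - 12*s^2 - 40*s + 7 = -3*l^2 + 20*l - 12*s^2 + s*(12*l - 40) + 7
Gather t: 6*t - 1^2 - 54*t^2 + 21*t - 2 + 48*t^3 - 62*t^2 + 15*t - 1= 48*t^3 - 116*t^2 + 42*t - 4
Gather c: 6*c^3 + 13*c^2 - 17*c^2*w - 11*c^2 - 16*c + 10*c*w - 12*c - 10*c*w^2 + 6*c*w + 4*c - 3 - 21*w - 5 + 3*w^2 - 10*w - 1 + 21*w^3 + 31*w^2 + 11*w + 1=6*c^3 + c^2*(2 - 17*w) + c*(-10*w^2 + 16*w - 24) + 21*w^3 + 34*w^2 - 20*w - 8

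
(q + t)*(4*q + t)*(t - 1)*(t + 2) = 4*q^2*t^2 + 4*q^2*t - 8*q^2 + 5*q*t^3 + 5*q*t^2 - 10*q*t + t^4 + t^3 - 2*t^2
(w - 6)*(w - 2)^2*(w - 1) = w^4 - 11*w^3 + 38*w^2 - 52*w + 24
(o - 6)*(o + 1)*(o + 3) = o^3 - 2*o^2 - 21*o - 18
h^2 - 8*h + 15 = (h - 5)*(h - 3)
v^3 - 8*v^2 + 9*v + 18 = (v - 6)*(v - 3)*(v + 1)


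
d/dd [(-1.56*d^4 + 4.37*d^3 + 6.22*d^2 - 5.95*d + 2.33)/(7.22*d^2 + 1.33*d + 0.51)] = (-22.5264*d^5 + 25.327*d^4 + 8.4418*d^3 + 57.9177*d^2 - 27.3008*d - 6.1334)/(52.1284*d^4 + 19.2052*d^3 + 9.1333*d^2 + 1.3566*d + 0.2601)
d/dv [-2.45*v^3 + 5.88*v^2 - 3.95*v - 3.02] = -7.35*v^2 + 11.76*v - 3.95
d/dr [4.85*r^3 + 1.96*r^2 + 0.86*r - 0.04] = 14.55*r^2 + 3.92*r + 0.86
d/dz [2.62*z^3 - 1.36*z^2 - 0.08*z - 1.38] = 7.86*z^2 - 2.72*z - 0.08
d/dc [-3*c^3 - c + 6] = -9*c^2 - 1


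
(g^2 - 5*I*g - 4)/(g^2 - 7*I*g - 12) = (g - I)/(g - 3*I)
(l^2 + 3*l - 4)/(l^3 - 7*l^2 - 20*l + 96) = (l - 1)/(l^2 - 11*l + 24)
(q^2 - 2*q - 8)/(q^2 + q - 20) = (q + 2)/(q + 5)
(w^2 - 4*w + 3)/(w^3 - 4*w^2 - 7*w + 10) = (w - 3)/(w^2 - 3*w - 10)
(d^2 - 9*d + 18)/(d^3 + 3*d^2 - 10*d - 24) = (d - 6)/(d^2 + 6*d + 8)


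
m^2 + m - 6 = (m - 2)*(m + 3)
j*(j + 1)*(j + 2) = j^3 + 3*j^2 + 2*j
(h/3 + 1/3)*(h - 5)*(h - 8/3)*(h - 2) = h^4/3 - 26*h^3/9 + 19*h^2/3 + 2*h/3 - 80/9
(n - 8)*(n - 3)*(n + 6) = n^3 - 5*n^2 - 42*n + 144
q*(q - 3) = q^2 - 3*q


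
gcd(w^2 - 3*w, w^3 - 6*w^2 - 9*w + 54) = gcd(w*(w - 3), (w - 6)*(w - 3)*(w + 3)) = w - 3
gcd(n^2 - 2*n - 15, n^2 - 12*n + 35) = n - 5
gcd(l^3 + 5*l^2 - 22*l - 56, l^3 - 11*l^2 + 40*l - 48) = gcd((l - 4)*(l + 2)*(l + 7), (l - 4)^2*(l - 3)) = l - 4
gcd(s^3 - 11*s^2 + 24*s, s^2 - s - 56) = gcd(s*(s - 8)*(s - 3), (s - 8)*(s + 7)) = s - 8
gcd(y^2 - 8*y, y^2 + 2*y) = y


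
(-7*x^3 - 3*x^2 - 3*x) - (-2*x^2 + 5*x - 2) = -7*x^3 - x^2 - 8*x + 2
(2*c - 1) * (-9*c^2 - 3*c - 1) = -18*c^3 + 3*c^2 + c + 1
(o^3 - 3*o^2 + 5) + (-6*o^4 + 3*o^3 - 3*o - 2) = -6*o^4 + 4*o^3 - 3*o^2 - 3*o + 3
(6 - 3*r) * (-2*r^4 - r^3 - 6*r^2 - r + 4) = 6*r^5 - 9*r^4 + 12*r^3 - 33*r^2 - 18*r + 24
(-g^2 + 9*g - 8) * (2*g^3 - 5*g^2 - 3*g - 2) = -2*g^5 + 23*g^4 - 58*g^3 + 15*g^2 + 6*g + 16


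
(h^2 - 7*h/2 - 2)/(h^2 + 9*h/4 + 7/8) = 4*(h - 4)/(4*h + 7)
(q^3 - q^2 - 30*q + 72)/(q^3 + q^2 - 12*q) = (q^2 + 2*q - 24)/(q*(q + 4))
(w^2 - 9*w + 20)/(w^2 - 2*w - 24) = (-w^2 + 9*w - 20)/(-w^2 + 2*w + 24)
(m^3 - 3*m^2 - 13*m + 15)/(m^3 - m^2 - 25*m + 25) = (m + 3)/(m + 5)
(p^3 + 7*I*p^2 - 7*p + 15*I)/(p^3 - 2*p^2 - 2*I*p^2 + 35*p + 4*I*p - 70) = (p^2 + 2*I*p + 3)/(p^2 - p*(2 + 7*I) + 14*I)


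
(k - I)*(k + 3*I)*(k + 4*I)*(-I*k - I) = -I*k^4 + 6*k^3 - I*k^3 + 6*k^2 + 5*I*k^2 + 12*k + 5*I*k + 12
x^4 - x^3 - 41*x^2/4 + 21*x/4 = x*(x - 7/2)*(x - 1/2)*(x + 3)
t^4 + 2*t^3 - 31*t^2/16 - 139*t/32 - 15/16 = (t - 3/2)*(t + 1/4)*(t + 5/4)*(t + 2)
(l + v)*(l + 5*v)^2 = l^3 + 11*l^2*v + 35*l*v^2 + 25*v^3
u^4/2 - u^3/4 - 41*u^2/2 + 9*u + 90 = (u/2 + 1)*(u - 6)*(u - 5/2)*(u + 6)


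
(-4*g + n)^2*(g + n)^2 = 16*g^4 + 24*g^3*n + g^2*n^2 - 6*g*n^3 + n^4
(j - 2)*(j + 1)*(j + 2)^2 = j^4 + 3*j^3 - 2*j^2 - 12*j - 8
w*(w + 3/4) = w^2 + 3*w/4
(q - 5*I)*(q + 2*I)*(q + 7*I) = q^3 + 4*I*q^2 + 31*q + 70*I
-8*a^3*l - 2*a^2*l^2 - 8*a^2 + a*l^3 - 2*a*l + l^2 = (-4*a + l)*(2*a + l)*(a*l + 1)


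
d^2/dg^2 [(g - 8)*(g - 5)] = 2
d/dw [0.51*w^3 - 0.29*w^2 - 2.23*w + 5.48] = 1.53*w^2 - 0.58*w - 2.23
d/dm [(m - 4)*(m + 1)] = 2*m - 3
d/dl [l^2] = 2*l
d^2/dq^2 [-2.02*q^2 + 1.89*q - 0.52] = -4.04000000000000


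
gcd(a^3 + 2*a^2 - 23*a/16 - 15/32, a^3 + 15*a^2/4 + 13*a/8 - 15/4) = a^2 + 7*a/4 - 15/8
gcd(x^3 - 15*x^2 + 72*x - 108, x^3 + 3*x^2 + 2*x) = 1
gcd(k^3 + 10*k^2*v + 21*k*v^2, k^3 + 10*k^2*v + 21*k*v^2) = k^3 + 10*k^2*v + 21*k*v^2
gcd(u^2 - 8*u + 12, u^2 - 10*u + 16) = u - 2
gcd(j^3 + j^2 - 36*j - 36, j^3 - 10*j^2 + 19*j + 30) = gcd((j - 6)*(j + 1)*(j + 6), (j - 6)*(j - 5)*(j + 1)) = j^2 - 5*j - 6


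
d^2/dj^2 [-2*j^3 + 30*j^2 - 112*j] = 60 - 12*j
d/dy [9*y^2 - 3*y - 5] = 18*y - 3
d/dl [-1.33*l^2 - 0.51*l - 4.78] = -2.66*l - 0.51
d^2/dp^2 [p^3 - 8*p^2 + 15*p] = 6*p - 16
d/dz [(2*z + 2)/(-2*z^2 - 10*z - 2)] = (-z^2 - 5*z + (z + 1)*(2*z + 5) - 1)/(z^2 + 5*z + 1)^2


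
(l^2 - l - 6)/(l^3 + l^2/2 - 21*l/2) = 2*(l + 2)/(l*(2*l + 7))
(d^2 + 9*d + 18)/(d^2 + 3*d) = (d + 6)/d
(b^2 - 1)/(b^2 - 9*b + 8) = (b + 1)/(b - 8)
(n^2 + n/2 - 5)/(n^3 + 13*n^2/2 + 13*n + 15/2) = (n - 2)/(n^2 + 4*n + 3)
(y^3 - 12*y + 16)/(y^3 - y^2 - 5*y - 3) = (-y^3 + 12*y - 16)/(-y^3 + y^2 + 5*y + 3)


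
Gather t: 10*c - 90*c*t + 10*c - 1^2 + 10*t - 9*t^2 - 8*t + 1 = 20*c - 9*t^2 + t*(2 - 90*c)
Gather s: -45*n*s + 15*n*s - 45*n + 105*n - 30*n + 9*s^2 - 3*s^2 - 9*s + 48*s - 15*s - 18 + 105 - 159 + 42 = 30*n + 6*s^2 + s*(24 - 30*n) - 30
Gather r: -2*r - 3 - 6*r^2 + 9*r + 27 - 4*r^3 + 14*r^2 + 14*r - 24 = -4*r^3 + 8*r^2 + 21*r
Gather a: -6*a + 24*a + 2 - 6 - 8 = 18*a - 12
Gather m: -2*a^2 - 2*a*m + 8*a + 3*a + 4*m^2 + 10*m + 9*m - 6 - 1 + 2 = -2*a^2 + 11*a + 4*m^2 + m*(19 - 2*a) - 5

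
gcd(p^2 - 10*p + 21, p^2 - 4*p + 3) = p - 3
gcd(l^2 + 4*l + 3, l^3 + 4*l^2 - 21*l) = 1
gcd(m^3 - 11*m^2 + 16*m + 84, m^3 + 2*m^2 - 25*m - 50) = m + 2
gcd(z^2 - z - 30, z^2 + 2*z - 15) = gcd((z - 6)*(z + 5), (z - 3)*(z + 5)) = z + 5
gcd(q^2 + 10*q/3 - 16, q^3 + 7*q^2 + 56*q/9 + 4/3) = q + 6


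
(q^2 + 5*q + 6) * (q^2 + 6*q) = q^4 + 11*q^3 + 36*q^2 + 36*q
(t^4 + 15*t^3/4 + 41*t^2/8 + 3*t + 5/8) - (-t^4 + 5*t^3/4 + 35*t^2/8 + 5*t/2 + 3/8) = 2*t^4 + 5*t^3/2 + 3*t^2/4 + t/2 + 1/4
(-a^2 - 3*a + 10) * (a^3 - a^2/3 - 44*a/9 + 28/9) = -a^5 - 8*a^4/3 + 143*a^3/9 + 74*a^2/9 - 524*a/9 + 280/9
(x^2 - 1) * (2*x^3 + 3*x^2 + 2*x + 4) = 2*x^5 + 3*x^4 + x^2 - 2*x - 4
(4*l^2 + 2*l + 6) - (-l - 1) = 4*l^2 + 3*l + 7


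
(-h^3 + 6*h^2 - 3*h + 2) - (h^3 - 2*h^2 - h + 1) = -2*h^3 + 8*h^2 - 2*h + 1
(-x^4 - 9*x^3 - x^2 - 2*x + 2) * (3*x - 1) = -3*x^5 - 26*x^4 + 6*x^3 - 5*x^2 + 8*x - 2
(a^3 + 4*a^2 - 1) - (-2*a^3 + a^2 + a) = 3*a^3 + 3*a^2 - a - 1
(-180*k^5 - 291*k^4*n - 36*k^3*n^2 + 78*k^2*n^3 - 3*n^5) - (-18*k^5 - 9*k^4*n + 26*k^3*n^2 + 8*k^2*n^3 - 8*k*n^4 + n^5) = -162*k^5 - 282*k^4*n - 62*k^3*n^2 + 70*k^2*n^3 + 8*k*n^4 - 4*n^5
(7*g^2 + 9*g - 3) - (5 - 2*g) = 7*g^2 + 11*g - 8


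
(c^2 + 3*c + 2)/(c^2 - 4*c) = (c^2 + 3*c + 2)/(c*(c - 4))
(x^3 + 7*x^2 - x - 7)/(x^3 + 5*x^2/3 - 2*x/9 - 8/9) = 9*(x^2 + 6*x - 7)/(9*x^2 + 6*x - 8)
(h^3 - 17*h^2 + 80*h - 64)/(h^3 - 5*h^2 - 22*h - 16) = (h^2 - 9*h + 8)/(h^2 + 3*h + 2)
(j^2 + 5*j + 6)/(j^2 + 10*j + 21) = (j + 2)/(j + 7)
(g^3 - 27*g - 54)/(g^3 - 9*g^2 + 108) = (g + 3)/(g - 6)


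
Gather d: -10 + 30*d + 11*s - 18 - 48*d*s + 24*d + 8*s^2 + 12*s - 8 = d*(54 - 48*s) + 8*s^2 + 23*s - 36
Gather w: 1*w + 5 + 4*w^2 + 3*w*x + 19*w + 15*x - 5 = 4*w^2 + w*(3*x + 20) + 15*x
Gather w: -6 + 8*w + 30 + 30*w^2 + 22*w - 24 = 30*w^2 + 30*w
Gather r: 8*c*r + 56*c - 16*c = 8*c*r + 40*c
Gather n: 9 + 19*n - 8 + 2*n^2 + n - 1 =2*n^2 + 20*n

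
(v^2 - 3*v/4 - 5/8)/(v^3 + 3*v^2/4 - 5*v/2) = (v + 1/2)/(v*(v + 2))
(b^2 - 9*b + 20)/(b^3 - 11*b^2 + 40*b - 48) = (b - 5)/(b^2 - 7*b + 12)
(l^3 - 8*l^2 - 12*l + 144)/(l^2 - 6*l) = l - 2 - 24/l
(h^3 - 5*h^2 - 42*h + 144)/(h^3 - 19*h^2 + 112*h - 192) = (h + 6)/(h - 8)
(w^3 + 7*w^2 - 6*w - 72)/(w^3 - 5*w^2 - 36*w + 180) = (w^2 + w - 12)/(w^2 - 11*w + 30)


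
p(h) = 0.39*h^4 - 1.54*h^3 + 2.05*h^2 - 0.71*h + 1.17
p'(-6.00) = -528.59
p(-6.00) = 917.31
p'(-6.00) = -528.59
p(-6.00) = 917.31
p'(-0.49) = -4.01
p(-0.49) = 2.21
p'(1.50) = 0.31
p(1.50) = 1.49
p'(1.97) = 1.36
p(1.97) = 1.83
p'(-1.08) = -12.49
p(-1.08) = 6.80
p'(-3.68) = -156.11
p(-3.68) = 179.82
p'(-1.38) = -19.27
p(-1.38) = 11.52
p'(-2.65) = -73.05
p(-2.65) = 65.34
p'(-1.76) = -30.74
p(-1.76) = 20.91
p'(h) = 1.56*h^3 - 4.62*h^2 + 4.1*h - 0.71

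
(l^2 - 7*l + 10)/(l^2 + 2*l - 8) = (l - 5)/(l + 4)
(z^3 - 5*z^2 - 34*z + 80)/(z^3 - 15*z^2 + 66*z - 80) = (z + 5)/(z - 5)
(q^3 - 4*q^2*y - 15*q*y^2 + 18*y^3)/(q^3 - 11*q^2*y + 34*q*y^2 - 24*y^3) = (-q - 3*y)/(-q + 4*y)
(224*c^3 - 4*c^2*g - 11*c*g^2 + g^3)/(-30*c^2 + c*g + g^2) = (224*c^3 - 4*c^2*g - 11*c*g^2 + g^3)/(-30*c^2 + c*g + g^2)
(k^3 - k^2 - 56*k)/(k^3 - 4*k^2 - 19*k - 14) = k*(-k^2 + k + 56)/(-k^3 + 4*k^2 + 19*k + 14)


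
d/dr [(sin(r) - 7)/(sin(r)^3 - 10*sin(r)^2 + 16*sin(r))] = (-2*sin(r)^3 + 31*sin(r)^2 - 140*sin(r) + 112)*cos(r)/((sin(r) - 8)^2*(sin(r) - 2)^2*sin(r)^2)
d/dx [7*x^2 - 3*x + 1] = 14*x - 3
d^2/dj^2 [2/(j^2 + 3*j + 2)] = 4*(-j^2 - 3*j + (2*j + 3)^2 - 2)/(j^2 + 3*j + 2)^3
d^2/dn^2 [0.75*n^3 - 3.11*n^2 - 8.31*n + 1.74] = 4.5*n - 6.22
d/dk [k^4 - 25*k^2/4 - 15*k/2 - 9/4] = 4*k^3 - 25*k/2 - 15/2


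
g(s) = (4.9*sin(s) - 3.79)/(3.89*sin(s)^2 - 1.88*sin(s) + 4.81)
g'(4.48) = 0.07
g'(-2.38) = 0.15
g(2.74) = -0.40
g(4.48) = -0.83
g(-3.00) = -0.87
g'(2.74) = -1.06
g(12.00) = -0.93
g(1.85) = 0.14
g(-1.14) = -0.85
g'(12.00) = -0.09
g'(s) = (-7.78*sin(s)*cos(s) + 1.88*cos(s))*(4.9*sin(s) - 3.79)/(3.89*sin(s)^2 - 1.88*sin(s) + 4.81)^2 + 4.9*cos(s)/(3.89*sin(s)^2 - 1.88*sin(s) + 4.81)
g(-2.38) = -0.90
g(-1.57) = -0.82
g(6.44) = -0.66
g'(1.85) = -0.17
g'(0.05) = 0.80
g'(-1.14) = -0.12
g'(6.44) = 0.96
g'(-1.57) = -0.00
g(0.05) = -0.75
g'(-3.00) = -0.44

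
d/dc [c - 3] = 1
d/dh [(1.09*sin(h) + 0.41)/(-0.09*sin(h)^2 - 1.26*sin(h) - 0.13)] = (0.0981*sin(h)^2 + 0.0738000000000001*sin(h) + 0.3749)*cos(h)/(0.0081*sin(h)^4 + 0.2268*sin(h)^3 + 1.611*sin(h)^2 + 0.3276*sin(h) + 0.0169)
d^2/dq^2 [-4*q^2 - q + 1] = -8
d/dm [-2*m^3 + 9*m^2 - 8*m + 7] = -6*m^2 + 18*m - 8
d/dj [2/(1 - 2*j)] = 4/(2*j - 1)^2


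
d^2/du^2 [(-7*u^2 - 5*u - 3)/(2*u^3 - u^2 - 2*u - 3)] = 2*(-28*u^6 - 60*u^5 - 126*u^4 - 257*u^3 - 90*u^2 - 27*u - 36)/(8*u^9 - 12*u^8 - 18*u^7 - 13*u^6 + 54*u^5 + 51*u^4 + 10*u^3 - 63*u^2 - 54*u - 27)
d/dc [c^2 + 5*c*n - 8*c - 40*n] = 2*c + 5*n - 8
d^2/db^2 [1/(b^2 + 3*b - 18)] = 2*(-b^2 - 3*b + (2*b + 3)^2 + 18)/(b^2 + 3*b - 18)^3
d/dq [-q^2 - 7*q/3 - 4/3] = -2*q - 7/3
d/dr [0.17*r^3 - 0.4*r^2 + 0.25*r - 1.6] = 0.51*r^2 - 0.8*r + 0.25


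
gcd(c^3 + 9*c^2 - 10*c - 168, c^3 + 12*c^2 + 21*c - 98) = c + 7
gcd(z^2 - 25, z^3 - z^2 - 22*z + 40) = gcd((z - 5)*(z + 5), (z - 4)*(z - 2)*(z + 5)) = z + 5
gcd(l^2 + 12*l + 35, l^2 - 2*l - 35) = l + 5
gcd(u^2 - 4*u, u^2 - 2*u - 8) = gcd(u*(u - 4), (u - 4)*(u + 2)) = u - 4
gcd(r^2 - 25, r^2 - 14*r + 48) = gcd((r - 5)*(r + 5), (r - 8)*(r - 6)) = 1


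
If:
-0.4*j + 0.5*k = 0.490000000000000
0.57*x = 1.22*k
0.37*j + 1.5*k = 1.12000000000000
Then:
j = -0.22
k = 0.80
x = 1.72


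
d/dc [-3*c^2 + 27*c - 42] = 27 - 6*c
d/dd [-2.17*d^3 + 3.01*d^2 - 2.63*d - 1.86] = -6.51*d^2 + 6.02*d - 2.63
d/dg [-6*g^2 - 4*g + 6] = -12*g - 4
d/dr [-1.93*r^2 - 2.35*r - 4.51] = -3.86*r - 2.35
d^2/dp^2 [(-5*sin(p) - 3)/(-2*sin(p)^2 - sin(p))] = (-20*sin(p)^2 - 38*sin(p) + 22 + 69/sin(p) + 36/sin(p)^2 + 6/sin(p)^3)/(2*sin(p) + 1)^3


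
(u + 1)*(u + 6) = u^2 + 7*u + 6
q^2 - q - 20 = (q - 5)*(q + 4)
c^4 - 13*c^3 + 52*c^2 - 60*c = c*(c - 6)*(c - 5)*(c - 2)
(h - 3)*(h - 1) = h^2 - 4*h + 3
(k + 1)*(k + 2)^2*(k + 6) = k^4 + 11*k^3 + 38*k^2 + 52*k + 24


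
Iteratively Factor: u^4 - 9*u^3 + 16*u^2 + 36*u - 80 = (u + 2)*(u^3 - 11*u^2 + 38*u - 40) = (u - 5)*(u + 2)*(u^2 - 6*u + 8) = (u - 5)*(u - 4)*(u + 2)*(u - 2)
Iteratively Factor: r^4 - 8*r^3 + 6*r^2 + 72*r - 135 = (r - 5)*(r^3 - 3*r^2 - 9*r + 27) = (r - 5)*(r + 3)*(r^2 - 6*r + 9) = (r - 5)*(r - 3)*(r + 3)*(r - 3)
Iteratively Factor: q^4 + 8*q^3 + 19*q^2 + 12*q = (q + 3)*(q^3 + 5*q^2 + 4*q) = (q + 1)*(q + 3)*(q^2 + 4*q) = q*(q + 1)*(q + 3)*(q + 4)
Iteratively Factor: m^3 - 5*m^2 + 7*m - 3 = (m - 3)*(m^2 - 2*m + 1) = (m - 3)*(m - 1)*(m - 1)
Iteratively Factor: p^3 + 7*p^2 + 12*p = (p + 4)*(p^2 + 3*p) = p*(p + 4)*(p + 3)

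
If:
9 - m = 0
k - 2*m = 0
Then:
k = 18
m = 9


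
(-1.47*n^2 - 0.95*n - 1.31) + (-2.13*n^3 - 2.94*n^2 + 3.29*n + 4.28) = -2.13*n^3 - 4.41*n^2 + 2.34*n + 2.97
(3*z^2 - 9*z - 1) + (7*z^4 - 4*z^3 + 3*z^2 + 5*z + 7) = 7*z^4 - 4*z^3 + 6*z^2 - 4*z + 6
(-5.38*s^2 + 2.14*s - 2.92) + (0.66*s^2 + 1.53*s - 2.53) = -4.72*s^2 + 3.67*s - 5.45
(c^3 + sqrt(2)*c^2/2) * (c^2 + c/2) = c^5 + c^4/2 + sqrt(2)*c^4/2 + sqrt(2)*c^3/4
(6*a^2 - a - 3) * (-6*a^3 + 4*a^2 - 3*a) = -36*a^5 + 30*a^4 - 4*a^3 - 9*a^2 + 9*a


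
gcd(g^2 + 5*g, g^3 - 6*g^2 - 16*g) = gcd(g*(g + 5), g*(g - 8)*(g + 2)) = g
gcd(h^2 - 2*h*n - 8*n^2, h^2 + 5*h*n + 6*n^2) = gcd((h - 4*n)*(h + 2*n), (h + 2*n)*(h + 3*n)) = h + 2*n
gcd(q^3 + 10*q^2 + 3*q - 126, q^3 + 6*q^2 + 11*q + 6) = 1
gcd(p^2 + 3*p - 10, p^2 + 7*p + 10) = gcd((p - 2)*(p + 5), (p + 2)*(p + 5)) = p + 5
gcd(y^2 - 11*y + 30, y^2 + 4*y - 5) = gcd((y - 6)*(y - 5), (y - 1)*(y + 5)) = 1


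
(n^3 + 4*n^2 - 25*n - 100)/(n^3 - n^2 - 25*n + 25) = (n + 4)/(n - 1)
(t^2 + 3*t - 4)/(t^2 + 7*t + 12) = (t - 1)/(t + 3)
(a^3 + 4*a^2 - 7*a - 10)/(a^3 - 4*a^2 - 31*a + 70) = (a + 1)/(a - 7)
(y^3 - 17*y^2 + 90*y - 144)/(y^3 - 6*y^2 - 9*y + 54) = (y - 8)/(y + 3)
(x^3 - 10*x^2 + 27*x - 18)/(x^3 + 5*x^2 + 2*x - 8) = (x^2 - 9*x + 18)/(x^2 + 6*x + 8)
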